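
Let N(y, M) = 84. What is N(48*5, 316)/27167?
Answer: 12/3881 ≈ 0.0030920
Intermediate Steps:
N(48*5, 316)/27167 = 84/27167 = 84*(1/27167) = 12/3881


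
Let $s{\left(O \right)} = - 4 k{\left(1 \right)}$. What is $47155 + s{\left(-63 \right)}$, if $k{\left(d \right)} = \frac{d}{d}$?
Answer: $47151$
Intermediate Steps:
$k{\left(d \right)} = 1$
$s{\left(O \right)} = -4$ ($s{\left(O \right)} = \left(-4\right) 1 = -4$)
$47155 + s{\left(-63 \right)} = 47155 - 4 = 47151$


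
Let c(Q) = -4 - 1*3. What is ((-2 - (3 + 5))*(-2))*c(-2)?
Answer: -140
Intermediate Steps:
c(Q) = -7 (c(Q) = -4 - 3 = -7)
((-2 - (3 + 5))*(-2))*c(-2) = ((-2 - (3 + 5))*(-2))*(-7) = ((-2 - 1*8)*(-2))*(-7) = ((-2 - 8)*(-2))*(-7) = -10*(-2)*(-7) = 20*(-7) = -140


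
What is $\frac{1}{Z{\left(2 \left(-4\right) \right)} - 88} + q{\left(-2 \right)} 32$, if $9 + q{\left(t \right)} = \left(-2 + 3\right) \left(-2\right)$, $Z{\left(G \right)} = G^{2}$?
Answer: $- \frac{8449}{24} \approx -352.04$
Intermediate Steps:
$q{\left(t \right)} = -11$ ($q{\left(t \right)} = -9 + \left(-2 + 3\right) \left(-2\right) = -9 + 1 \left(-2\right) = -9 - 2 = -11$)
$\frac{1}{Z{\left(2 \left(-4\right) \right)} - 88} + q{\left(-2 \right)} 32 = \frac{1}{\left(2 \left(-4\right)\right)^{2} - 88} - 352 = \frac{1}{\left(-8\right)^{2} - 88} - 352 = \frac{1}{64 - 88} - 352 = \frac{1}{-24} - 352 = - \frac{1}{24} - 352 = - \frac{8449}{24}$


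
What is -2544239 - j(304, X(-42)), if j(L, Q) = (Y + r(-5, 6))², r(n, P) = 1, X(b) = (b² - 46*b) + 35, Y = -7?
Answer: -2544275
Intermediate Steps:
X(b) = 35 + b² - 46*b
j(L, Q) = 36 (j(L, Q) = (-7 + 1)² = (-6)² = 36)
-2544239 - j(304, X(-42)) = -2544239 - 1*36 = -2544239 - 36 = -2544275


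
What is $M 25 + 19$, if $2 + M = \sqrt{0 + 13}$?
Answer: $-31 + 25 \sqrt{13} \approx 59.139$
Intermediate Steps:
$M = -2 + \sqrt{13}$ ($M = -2 + \sqrt{0 + 13} = -2 + \sqrt{13} \approx 1.6056$)
$M 25 + 19 = \left(-2 + \sqrt{13}\right) 25 + 19 = \left(-50 + 25 \sqrt{13}\right) + 19 = -31 + 25 \sqrt{13}$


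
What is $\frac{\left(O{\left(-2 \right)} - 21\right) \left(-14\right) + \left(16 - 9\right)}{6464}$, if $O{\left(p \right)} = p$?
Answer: $\frac{329}{6464} \approx 0.050897$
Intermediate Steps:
$\frac{\left(O{\left(-2 \right)} - 21\right) \left(-14\right) + \left(16 - 9\right)}{6464} = \frac{\left(-2 - 21\right) \left(-14\right) + \left(16 - 9\right)}{6464} = \left(\left(-2 - 21\right) \left(-14\right) + 7\right) \frac{1}{6464} = \left(\left(-23\right) \left(-14\right) + 7\right) \frac{1}{6464} = \left(322 + 7\right) \frac{1}{6464} = 329 \cdot \frac{1}{6464} = \frac{329}{6464}$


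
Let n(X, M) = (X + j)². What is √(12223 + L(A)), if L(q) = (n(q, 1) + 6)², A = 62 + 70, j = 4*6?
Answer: √592545187 ≈ 24342.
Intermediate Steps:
j = 24
A = 132
n(X, M) = (24 + X)² (n(X, M) = (X + 24)² = (24 + X)²)
L(q) = (6 + (24 + q)²)² (L(q) = ((24 + q)² + 6)² = (6 + (24 + q)²)²)
√(12223 + L(A)) = √(12223 + (6 + (24 + 132)²)²) = √(12223 + (6 + 156²)²) = √(12223 + (6 + 24336)²) = √(12223 + 24342²) = √(12223 + 592532964) = √592545187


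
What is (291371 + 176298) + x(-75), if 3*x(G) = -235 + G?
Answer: 1402697/3 ≈ 4.6757e+5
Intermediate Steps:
x(G) = -235/3 + G/3 (x(G) = (-235 + G)/3 = -235/3 + G/3)
(291371 + 176298) + x(-75) = (291371 + 176298) + (-235/3 + (1/3)*(-75)) = 467669 + (-235/3 - 25) = 467669 - 310/3 = 1402697/3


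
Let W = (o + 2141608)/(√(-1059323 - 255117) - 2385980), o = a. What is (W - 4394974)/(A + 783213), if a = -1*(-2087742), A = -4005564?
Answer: 625504145390439179/458613201232313721 + 422935*I*√328610/917226402464627442 ≈ 1.3639 + 2.6432e-10*I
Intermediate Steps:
a = 2087742
o = 2087742
W = 4229350/(-2385980 + 2*I*√328610) (W = (2087742 + 2141608)/(√(-1059323 - 255117) - 2385980) = 4229350/(√(-1314440) - 2385980) = 4229350/(2*I*√328610 - 2385980) = 4229350/(-2385980 + 2*I*√328610) ≈ -1.7726 - 0.00085175*I)
(W - 4394974)/(A + 783213) = ((-252278612825/142322546871 - 422935*I*√328610/284645093742) - 4394974)/(-4005564 + 783213) = (-625504145390439179/142322546871 - 422935*I*√328610/284645093742)/(-3222351) = (-625504145390439179/142322546871 - 422935*I*√328610/284645093742)*(-1/3222351) = 625504145390439179/458613201232313721 + 422935*I*√328610/917226402464627442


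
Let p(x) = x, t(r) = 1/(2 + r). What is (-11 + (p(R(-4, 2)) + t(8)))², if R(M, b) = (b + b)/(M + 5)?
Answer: 4761/100 ≈ 47.610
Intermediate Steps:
R(M, b) = 2*b/(5 + M) (R(M, b) = (2*b)/(5 + M) = 2*b/(5 + M))
(-11 + (p(R(-4, 2)) + t(8)))² = (-11 + (2*2/(5 - 4) + 1/(2 + 8)))² = (-11 + (2*2/1 + 1/10))² = (-11 + (2*2*1 + ⅒))² = (-11 + (4 + ⅒))² = (-11 + 41/10)² = (-69/10)² = 4761/100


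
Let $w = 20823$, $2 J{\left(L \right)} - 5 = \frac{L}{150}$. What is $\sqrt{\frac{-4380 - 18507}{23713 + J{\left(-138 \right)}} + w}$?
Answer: $\frac{\sqrt{1829746476169287}}{296438} \approx 144.3$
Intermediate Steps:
$J{\left(L \right)} = \frac{5}{2} + \frac{L}{300}$ ($J{\left(L \right)} = \frac{5}{2} + \frac{L \frac{1}{150}}{2} = \frac{5}{2} + \frac{\frac{1}{150} L}{2} = \frac{5}{2} + \frac{L}{300}$)
$\sqrt{\frac{-4380 - 18507}{23713 + J{\left(-138 \right)}} + w} = \sqrt{\frac{-4380 - 18507}{23713 + \left(\frac{5}{2} + \frac{1}{300} \left(-138\right)\right)} + 20823} = \sqrt{- \frac{22887}{23713 + \left(\frac{5}{2} - \frac{23}{50}\right)} + 20823} = \sqrt{- \frac{22887}{23713 + \frac{51}{25}} + 20823} = \sqrt{- \frac{22887}{\frac{592876}{25}} + 20823} = \sqrt{\left(-22887\right) \frac{25}{592876} + 20823} = \sqrt{- \frac{572175}{592876} + 20823} = \sqrt{\frac{12344884773}{592876}} = \frac{\sqrt{1829746476169287}}{296438}$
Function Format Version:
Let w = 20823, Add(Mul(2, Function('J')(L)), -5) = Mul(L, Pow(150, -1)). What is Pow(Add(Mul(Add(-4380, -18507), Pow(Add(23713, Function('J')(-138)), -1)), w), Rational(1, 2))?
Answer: Mul(Rational(1, 296438), Pow(1829746476169287, Rational(1, 2))) ≈ 144.30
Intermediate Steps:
Function('J')(L) = Add(Rational(5, 2), Mul(Rational(1, 300), L)) (Function('J')(L) = Add(Rational(5, 2), Mul(Rational(1, 2), Mul(L, Pow(150, -1)))) = Add(Rational(5, 2), Mul(Rational(1, 2), Mul(L, Rational(1, 150)))) = Add(Rational(5, 2), Mul(Rational(1, 2), Mul(Rational(1, 150), L))) = Add(Rational(5, 2), Mul(Rational(1, 300), L)))
Pow(Add(Mul(Add(-4380, -18507), Pow(Add(23713, Function('J')(-138)), -1)), w), Rational(1, 2)) = Pow(Add(Mul(Add(-4380, -18507), Pow(Add(23713, Add(Rational(5, 2), Mul(Rational(1, 300), -138))), -1)), 20823), Rational(1, 2)) = Pow(Add(Mul(-22887, Pow(Add(23713, Add(Rational(5, 2), Rational(-23, 50))), -1)), 20823), Rational(1, 2)) = Pow(Add(Mul(-22887, Pow(Add(23713, Rational(51, 25)), -1)), 20823), Rational(1, 2)) = Pow(Add(Mul(-22887, Pow(Rational(592876, 25), -1)), 20823), Rational(1, 2)) = Pow(Add(Mul(-22887, Rational(25, 592876)), 20823), Rational(1, 2)) = Pow(Add(Rational(-572175, 592876), 20823), Rational(1, 2)) = Pow(Rational(12344884773, 592876), Rational(1, 2)) = Mul(Rational(1, 296438), Pow(1829746476169287, Rational(1, 2)))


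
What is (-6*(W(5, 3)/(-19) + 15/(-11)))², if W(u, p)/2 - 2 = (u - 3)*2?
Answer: 6260004/43681 ≈ 143.31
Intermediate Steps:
W(u, p) = -8 + 4*u (W(u, p) = 4 + 2*((u - 3)*2) = 4 + 2*((-3 + u)*2) = 4 + 2*(-6 + 2*u) = 4 + (-12 + 4*u) = -8 + 4*u)
(-6*(W(5, 3)/(-19) + 15/(-11)))² = (-6*((-8 + 4*5)/(-19) + 15/(-11)))² = (-6*((-8 + 20)*(-1/19) + 15*(-1/11)))² = (-6*(12*(-1/19) - 15/11))² = (-6*(-12/19 - 15/11))² = (-6*(-417/209))² = (2502/209)² = 6260004/43681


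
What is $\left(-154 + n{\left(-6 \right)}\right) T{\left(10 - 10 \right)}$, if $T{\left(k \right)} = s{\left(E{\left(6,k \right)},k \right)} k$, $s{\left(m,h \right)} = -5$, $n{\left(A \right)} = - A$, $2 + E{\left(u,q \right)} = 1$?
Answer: $0$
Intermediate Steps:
$E{\left(u,q \right)} = -1$ ($E{\left(u,q \right)} = -2 + 1 = -1$)
$T{\left(k \right)} = - 5 k$
$\left(-154 + n{\left(-6 \right)}\right) T{\left(10 - 10 \right)} = \left(-154 - -6\right) \left(- 5 \left(10 - 10\right)\right) = \left(-154 + 6\right) \left(- 5 \left(10 - 10\right)\right) = - 148 \left(\left(-5\right) 0\right) = \left(-148\right) 0 = 0$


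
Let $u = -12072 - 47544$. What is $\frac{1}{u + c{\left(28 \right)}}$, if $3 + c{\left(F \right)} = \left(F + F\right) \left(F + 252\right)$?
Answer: $- \frac{1}{43939} \approx -2.2759 \cdot 10^{-5}$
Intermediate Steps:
$c{\left(F \right)} = -3 + 2 F \left(252 + F\right)$ ($c{\left(F \right)} = -3 + \left(F + F\right) \left(F + 252\right) = -3 + 2 F \left(252 + F\right)$)
$u = -59616$
$\frac{1}{u + c{\left(28 \right)}} = \frac{1}{-59616 + \left(-3 + 2 \cdot 28^{2} + 504 \cdot 28\right)} = \frac{1}{-59616 + \left(-3 + 2 \cdot 784 + 14112\right)} = \frac{1}{-59616 + \left(-3 + 1568 + 14112\right)} = \frac{1}{-59616 + 15677} = \frac{1}{-43939} = - \frac{1}{43939}$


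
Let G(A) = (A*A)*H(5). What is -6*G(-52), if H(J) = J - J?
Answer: 0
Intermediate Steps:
H(J) = 0
G(A) = 0 (G(A) = (A*A)*0 = A**2*0 = 0)
-6*G(-52) = -6*0 = 0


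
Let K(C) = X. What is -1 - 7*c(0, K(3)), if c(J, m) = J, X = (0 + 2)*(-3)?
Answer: -1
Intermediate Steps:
X = -6 (X = 2*(-3) = -6)
K(C) = -6
-1 - 7*c(0, K(3)) = -1 - 7*0 = -1 + 0 = -1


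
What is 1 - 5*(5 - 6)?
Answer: 6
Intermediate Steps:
1 - 5*(5 - 6) = 1 - 5*(-1) = 1 + 5 = 6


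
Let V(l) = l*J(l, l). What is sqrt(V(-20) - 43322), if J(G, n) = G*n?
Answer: I*sqrt(51322) ≈ 226.54*I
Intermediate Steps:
V(l) = l**3 (V(l) = l*(l*l) = l*l**2 = l**3)
sqrt(V(-20) - 43322) = sqrt((-20)**3 - 43322) = sqrt(-8000 - 43322) = sqrt(-51322) = I*sqrt(51322)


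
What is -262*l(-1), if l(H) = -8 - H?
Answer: 1834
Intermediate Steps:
-262*l(-1) = -262*(-8 - 1*(-1)) = -262*(-8 + 1) = -262*(-7) = 1834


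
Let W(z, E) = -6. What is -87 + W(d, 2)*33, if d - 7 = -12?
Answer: -285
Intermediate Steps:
d = -5 (d = 7 - 12 = -5)
-87 + W(d, 2)*33 = -87 - 6*33 = -87 - 198 = -285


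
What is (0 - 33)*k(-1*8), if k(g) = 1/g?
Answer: 33/8 ≈ 4.1250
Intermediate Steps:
(0 - 33)*k(-1*8) = (0 - 33)/((-1*8)) = -33/(-8) = -33*(-⅛) = 33/8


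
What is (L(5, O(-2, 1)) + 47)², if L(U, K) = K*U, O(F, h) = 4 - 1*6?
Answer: 1369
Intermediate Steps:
O(F, h) = -2 (O(F, h) = 4 - 6 = -2)
(L(5, O(-2, 1)) + 47)² = (-2*5 + 47)² = (-10 + 47)² = 37² = 1369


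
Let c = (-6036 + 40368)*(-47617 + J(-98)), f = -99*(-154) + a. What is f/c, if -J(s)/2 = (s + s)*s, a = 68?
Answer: -7657/1476842478 ≈ -5.1847e-6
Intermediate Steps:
J(s) = -4*s² (J(s) = -2*(s + s)*s = -2*2*s*s = -4*s²)
f = 15314 (f = -99*(-154) + 68 = 15246 + 68 = 15314)
c = -2953684956 (c = (-6036 + 40368)*(-47617 - 4*(-98)²) = 34332*(-47617 - 4*9604) = 34332*(-47617 - 38416) = 34332*(-86033) = -2953684956)
f/c = 15314/(-2953684956) = 15314*(-1/2953684956) = -7657/1476842478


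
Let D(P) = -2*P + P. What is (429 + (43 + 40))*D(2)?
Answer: -1024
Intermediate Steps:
D(P) = -P
(429 + (43 + 40))*D(2) = (429 + (43 + 40))*(-1*2) = (429 + 83)*(-2) = 512*(-2) = -1024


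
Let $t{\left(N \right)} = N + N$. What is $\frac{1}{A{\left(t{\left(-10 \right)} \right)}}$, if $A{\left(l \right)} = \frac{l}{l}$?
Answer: $1$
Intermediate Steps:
$t{\left(N \right)} = 2 N$
$A{\left(l \right)} = 1$
$\frac{1}{A{\left(t{\left(-10 \right)} \right)}} = 1^{-1} = 1$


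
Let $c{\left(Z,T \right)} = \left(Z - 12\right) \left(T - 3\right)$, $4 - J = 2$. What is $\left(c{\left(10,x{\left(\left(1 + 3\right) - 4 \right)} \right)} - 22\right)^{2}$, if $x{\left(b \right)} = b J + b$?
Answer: $256$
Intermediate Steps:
$J = 2$ ($J = 4 - 2 = 2$)
$x{\left(b \right)} = 3 b$ ($x{\left(b \right)} = b 2 + b = 2 b + b = 3 b$)
$c{\left(Z,T \right)} = \left(-12 + Z\right) \left(-3 + T\right)$
$\left(c{\left(10,x{\left(\left(1 + 3\right) - 4 \right)} \right)} - 22\right)^{2} = \left(\left(36 - 12 \cdot 3 \left(\left(1 + 3\right) - 4\right) - 30 + 3 \left(\left(1 + 3\right) - 4\right) 10\right) - 22\right)^{2} = \left(\left(36 - 12 \cdot 3 \left(4 - 4\right) - 30 + 3 \left(4 - 4\right) 10\right) - 22\right)^{2} = \left(\left(36 - 12 \cdot 3 \cdot 0 - 30 + 3 \cdot 0 \cdot 10\right) - 22\right)^{2} = \left(\left(36 - 0 - 30 + 0 \cdot 10\right) - 22\right)^{2} = \left(\left(36 + 0 - 30 + 0\right) - 22\right)^{2} = \left(6 - 22\right)^{2} = \left(-16\right)^{2} = 256$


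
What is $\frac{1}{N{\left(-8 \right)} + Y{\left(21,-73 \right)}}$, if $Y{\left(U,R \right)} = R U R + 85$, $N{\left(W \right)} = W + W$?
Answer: $\frac{1}{111978} \approx 8.9303 \cdot 10^{-6}$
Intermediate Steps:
$N{\left(W \right)} = 2 W$
$Y{\left(U,R \right)} = 85 + U R^{2}$ ($Y{\left(U,R \right)} = U R^{2} + 85 = 85 + U R^{2}$)
$\frac{1}{N{\left(-8 \right)} + Y{\left(21,-73 \right)}} = \frac{1}{2 \left(-8\right) + \left(85 + 21 \left(-73\right)^{2}\right)} = \frac{1}{-16 + \left(85 + 21 \cdot 5329\right)} = \frac{1}{-16 + \left(85 + 111909\right)} = \frac{1}{-16 + 111994} = \frac{1}{111978}$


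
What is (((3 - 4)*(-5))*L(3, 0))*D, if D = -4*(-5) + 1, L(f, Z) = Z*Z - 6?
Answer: -630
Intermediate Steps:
L(f, Z) = -6 + Z² (L(f, Z) = Z² - 6 = -6 + Z²)
D = 21 (D = 20 + 1 = 21)
(((3 - 4)*(-5))*L(3, 0))*D = (((3 - 4)*(-5))*(-6 + 0²))*21 = ((-1*(-5))*(-6 + 0))*21 = (5*(-6))*21 = -30*21 = -630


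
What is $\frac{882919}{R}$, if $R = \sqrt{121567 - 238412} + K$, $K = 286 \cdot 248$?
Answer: $\frac{62623678832}{5030898029} - \frac{882919 i \sqrt{116845}}{5030898029} \approx 12.448 - 0.05999 i$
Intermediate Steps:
$K = 70928$
$R = 70928 + i \sqrt{116845}$ ($R = \sqrt{121567 - 238412} + 70928 = \sqrt{-116845} + 70928 = i \sqrt{116845} + 70928 = 70928 + i \sqrt{116845} \approx 70928.0 + 341.83 i$)
$\frac{882919}{R} = \frac{882919}{70928 + i \sqrt{116845}}$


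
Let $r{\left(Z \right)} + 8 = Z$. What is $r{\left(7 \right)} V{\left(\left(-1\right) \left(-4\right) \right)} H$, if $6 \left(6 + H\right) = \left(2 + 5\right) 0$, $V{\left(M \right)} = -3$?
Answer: $-18$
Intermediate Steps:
$r{\left(Z \right)} = -8 + Z$
$H = -6$ ($H = -6 + \frac{\left(2 + 5\right) 0}{6} = -6 + \frac{7 \cdot 0}{6} = -6 + \frac{1}{6} \cdot 0 = -6 + 0 = -6$)
$r{\left(7 \right)} V{\left(\left(-1\right) \left(-4\right) \right)} H = \left(-8 + 7\right) \left(-3\right) \left(-6\right) = \left(-1\right) \left(-3\right) \left(-6\right) = 3 \left(-6\right) = -18$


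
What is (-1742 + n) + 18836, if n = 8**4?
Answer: 21190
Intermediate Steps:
n = 4096
(-1742 + n) + 18836 = (-1742 + 4096) + 18836 = 2354 + 18836 = 21190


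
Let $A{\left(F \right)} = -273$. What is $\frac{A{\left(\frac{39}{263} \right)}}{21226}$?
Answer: $- \frac{273}{21226} \approx -0.012862$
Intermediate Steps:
$\frac{A{\left(\frac{39}{263} \right)}}{21226} = - \frac{273}{21226}$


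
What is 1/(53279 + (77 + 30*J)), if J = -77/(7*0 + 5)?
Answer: 1/52894 ≈ 1.8906e-5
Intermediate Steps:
J = -77/5 (J = -77/(0 + 5) = -77/5 ≈ -15.400)
1/(53279 + (77 + 30*J)) = 1/(53279 + (77 + 30*(-77/5))) = 1/(53279 + (77 - 462)) = 1/(53279 - 385) = 1/52894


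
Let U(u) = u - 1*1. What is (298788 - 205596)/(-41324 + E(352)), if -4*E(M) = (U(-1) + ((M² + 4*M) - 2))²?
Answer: -3883/163565210 ≈ -2.3740e-5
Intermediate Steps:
U(u) = -1 + u (U(u) = u - 1 = -1 + u)
E(M) = -(-4 + M² + 4*M)²/4 (E(M) = -((-1 - 1) + ((M² + 4*M) - 2))²/4 = -(-2 + (-2 + M² + 4*M))²/4 = -(-4 + M² + 4*M)²/4)
(298788 - 205596)/(-41324 + E(352)) = (298788 - 205596)/(-41324 - (-4 + 352² + 4*352)²/4) = 93192/(-41324 - (-4 + 123904 + 1408)²/4) = 93192/(-41324 - ¼*125308²) = 93192/(-41324 - ¼*15702094864) = 93192/(-41324 - 3925523716) = 93192/(-3925565040) = 93192*(-1/3925565040) = -3883/163565210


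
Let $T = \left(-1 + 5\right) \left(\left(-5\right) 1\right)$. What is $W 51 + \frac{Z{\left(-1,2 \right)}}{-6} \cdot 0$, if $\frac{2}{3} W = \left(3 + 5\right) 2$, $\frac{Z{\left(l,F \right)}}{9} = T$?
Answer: $1224$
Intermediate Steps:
$T = -20$ ($T = 4 \left(-5\right) = -20$)
$Z{\left(l,F \right)} = -180$ ($Z{\left(l,F \right)} = 9 \left(-20\right) = -180$)
$W = 24$ ($W = \frac{3 \left(3 + 5\right) 2}{2} = \frac{3 \cdot 8 \cdot 2}{2} = \frac{3}{2} \cdot 16 = 24$)
$W 51 + \frac{Z{\left(-1,2 \right)}}{-6} \cdot 0 = 24 \cdot 51 + - \frac{180}{-6} \cdot 0 = 1224 + \left(-180\right) \left(- \frac{1}{6}\right) 0 = 1224 + 30 \cdot 0 = 1224 + 0 = 1224$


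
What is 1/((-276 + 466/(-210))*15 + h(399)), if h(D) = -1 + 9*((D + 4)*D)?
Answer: 7/10100991 ≈ 6.9300e-7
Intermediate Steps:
h(D) = -1 + 9*D*(4 + D) (h(D) = -1 + 9*((4 + D)*D) = -1 + 9*(D*(4 + D)) = -1 + 9*D*(4 + D))
1/((-276 + 466/(-210))*15 + h(399)) = 1/((-276 + 466/(-210))*15 + (-1 + 9*399² + 36*399)) = 1/((-276 + 466*(-1/210))*15 + (-1 + 9*159201 + 14364)) = 1/((-276 - 233/105)*15 + (-1 + 1432809 + 14364)) = 1/(-29213/105*15 + 1447172) = 1/(-29213/7 + 1447172) = 1/(10100991/7) = 7/10100991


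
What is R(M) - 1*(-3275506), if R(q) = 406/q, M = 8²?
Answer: 104816395/32 ≈ 3.2755e+6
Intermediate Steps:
M = 64
R(M) - 1*(-3275506) = 406/64 - 1*(-3275506) = 406*(1/64) + 3275506 = 203/32 + 3275506 = 104816395/32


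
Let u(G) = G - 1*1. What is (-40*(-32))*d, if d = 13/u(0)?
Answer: -16640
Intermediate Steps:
u(G) = -1 + G (u(G) = G - 1 = -1 + G)
d = -13 (d = 13/(-1 + 0) = 13/(-1) = 13*(-1) = -13)
(-40*(-32))*d = -40*(-32)*(-13) = 1280*(-13) = -16640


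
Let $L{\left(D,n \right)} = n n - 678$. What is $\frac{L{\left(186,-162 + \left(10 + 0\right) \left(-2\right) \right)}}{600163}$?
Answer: $\frac{32446}{600163} \approx 0.054062$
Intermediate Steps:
$L{\left(D,n \right)} = -678 + n^{2}$ ($L{\left(D,n \right)} = n^{2} - 678 = -678 + n^{2}$)
$\frac{L{\left(186,-162 + \left(10 + 0\right) \left(-2\right) \right)}}{600163} = \frac{-678 + \left(-162 + \left(10 + 0\right) \left(-2\right)\right)^{2}}{600163} = \left(-678 + \left(-162 + 10 \left(-2\right)\right)^{2}\right) \frac{1}{600163} = \left(-678 + \left(-162 - 20\right)^{2}\right) \frac{1}{600163} = \left(-678 + \left(-182\right)^{2}\right) \frac{1}{600163} = \left(-678 + 33124\right) \frac{1}{600163} = 32446 \cdot \frac{1}{600163} = \frac{32446}{600163}$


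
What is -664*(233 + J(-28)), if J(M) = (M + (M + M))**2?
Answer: -4839896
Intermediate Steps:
J(M) = 9*M**2 (J(M) = (M + 2*M)**2 = (3*M)**2 = 9*M**2)
-664*(233 + J(-28)) = -664*(233 + 9*(-28)**2) = -664*(233 + 9*784) = -664*(233 + 7056) = -664*7289 = -4839896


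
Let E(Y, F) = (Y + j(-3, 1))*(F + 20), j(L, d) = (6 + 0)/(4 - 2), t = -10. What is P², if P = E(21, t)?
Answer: 57600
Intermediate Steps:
j(L, d) = 3 (j(L, d) = 6/2 = 6*(½) = 3)
E(Y, F) = (3 + Y)*(20 + F) (E(Y, F) = (Y + 3)*(F + 20) = (3 + Y)*(20 + F))
P = 240 (P = 60 + 3*(-10) + 20*21 - 10*21 = 60 - 30 + 420 - 210 = 240)
P² = 240² = 57600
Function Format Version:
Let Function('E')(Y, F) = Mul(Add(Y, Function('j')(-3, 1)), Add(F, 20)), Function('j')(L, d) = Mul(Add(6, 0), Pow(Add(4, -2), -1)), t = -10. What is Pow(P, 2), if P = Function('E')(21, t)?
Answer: 57600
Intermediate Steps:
Function('j')(L, d) = 3 (Function('j')(L, d) = Mul(6, Pow(2, -1)) = Mul(6, Rational(1, 2)) = 3)
Function('E')(Y, F) = Mul(Add(3, Y), Add(20, F)) (Function('E')(Y, F) = Mul(Add(Y, 3), Add(F, 20)) = Mul(Add(3, Y), Add(20, F)))
P = 240 (P = Add(60, Mul(3, -10), Mul(20, 21), Mul(-10, 21)) = Add(60, -30, 420, -210) = 240)
Pow(P, 2) = Pow(240, 2) = 57600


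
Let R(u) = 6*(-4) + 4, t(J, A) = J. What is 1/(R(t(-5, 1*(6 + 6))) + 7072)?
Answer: 1/7052 ≈ 0.00014180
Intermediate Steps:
R(u) = -20 (R(u) = -24 + 4 = -20)
1/(R(t(-5, 1*(6 + 6))) + 7072) = 1/(-20 + 7072) = 1/7052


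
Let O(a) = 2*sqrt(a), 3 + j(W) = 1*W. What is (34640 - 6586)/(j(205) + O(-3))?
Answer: 1416727/10204 - 14027*I*sqrt(3)/10204 ≈ 138.84 - 2.381*I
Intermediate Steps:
j(W) = -3 + W (j(W) = -3 + 1*W = -3 + W)
(34640 - 6586)/(j(205) + O(-3)) = (34640 - 6586)/((-3 + 205) + 2*sqrt(-3)) = 28054/(202 + 2*(I*sqrt(3))) = 28054/(202 + 2*I*sqrt(3))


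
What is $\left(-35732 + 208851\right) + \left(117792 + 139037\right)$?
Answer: $429948$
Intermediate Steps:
$\left(-35732 + 208851\right) + \left(117792 + 139037\right) = 173119 + 256829 = 429948$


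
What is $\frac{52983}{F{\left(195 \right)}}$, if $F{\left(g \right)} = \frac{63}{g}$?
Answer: $163995$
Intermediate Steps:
$\frac{52983}{F{\left(195 \right)}} = \frac{52983}{63 \cdot \frac{1}{195}} = \frac{52983}{\frac{21}{65}} = 52983 \cdot \frac{65}{21} = 163995$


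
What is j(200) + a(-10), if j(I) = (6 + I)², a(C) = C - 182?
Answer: 42244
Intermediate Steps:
a(C) = -182 + C
j(200) + a(-10) = (6 + 200)² + (-182 - 10) = 206² - 192 = 42436 - 192 = 42244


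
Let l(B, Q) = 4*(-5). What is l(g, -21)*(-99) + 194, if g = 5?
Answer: 2174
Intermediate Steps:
l(B, Q) = -20
l(g, -21)*(-99) + 194 = -20*(-99) + 194 = 1980 + 194 = 2174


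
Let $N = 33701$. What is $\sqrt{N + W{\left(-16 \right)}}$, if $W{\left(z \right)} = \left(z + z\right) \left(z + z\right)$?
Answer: $5 \sqrt{1389} \approx 186.35$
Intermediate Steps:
$W{\left(z \right)} = 4 z^{2}$ ($W{\left(z \right)} = 2 z 2 z = 4 z^{2}$)
$\sqrt{N + W{\left(-16 \right)}} = \sqrt{33701 + 4 \left(-16\right)^{2}} = \sqrt{33701 + 4 \cdot 256} = \sqrt{33701 + 1024} = \sqrt{34725} = 5 \sqrt{1389}$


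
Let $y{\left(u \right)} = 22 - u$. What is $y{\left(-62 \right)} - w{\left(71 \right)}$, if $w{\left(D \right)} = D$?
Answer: $13$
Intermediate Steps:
$y{\left(-62 \right)} - w{\left(71 \right)} = \left(22 - -62\right) - 71 = \left(22 + 62\right) - 71 = 84 - 71 = 13$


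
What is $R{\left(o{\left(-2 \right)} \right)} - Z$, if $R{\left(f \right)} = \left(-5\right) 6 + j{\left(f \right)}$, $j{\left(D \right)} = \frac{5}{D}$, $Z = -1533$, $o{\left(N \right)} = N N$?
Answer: $\frac{6017}{4} \approx 1504.3$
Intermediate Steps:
$o{\left(N \right)} = N^{2}$
$R{\left(f \right)} = -30 + \frac{5}{f}$ ($R{\left(f \right)} = \left(-5\right) 6 + \frac{5}{f} = -30 + \frac{5}{f}$)
$R{\left(o{\left(-2 \right)} \right)} - Z = \left(-30 + \frac{5}{\left(-2\right)^{2}}\right) - -1533 = \left(-30 + \frac{5}{4}\right) + 1533 = - \frac{115}{4} + 1533 = \frac{6017}{4}$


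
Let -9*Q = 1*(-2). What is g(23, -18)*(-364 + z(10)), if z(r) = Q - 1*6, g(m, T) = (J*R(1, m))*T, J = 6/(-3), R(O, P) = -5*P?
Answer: 1530880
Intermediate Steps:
J = -2 (J = 6*(-1/3) = -2)
Q = 2/9 (Q = -(-2)/9 = -1/9*(-2) = 2/9 ≈ 0.22222)
g(m, T) = 10*T*m (g(m, T) = (-(-10)*m)*T = (10*m)*T = 10*T*m)
z(r) = -52/9 (z(r) = 2/9 - 1*6 = 2/9 - 6 = -52/9)
g(23, -18)*(-364 + z(10)) = (10*(-18)*23)*(-364 - 52/9) = -4140*(-3328/9) = 1530880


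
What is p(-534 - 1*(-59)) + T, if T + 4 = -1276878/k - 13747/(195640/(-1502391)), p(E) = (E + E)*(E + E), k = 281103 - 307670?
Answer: 5239732086109059/5197567880 ≈ 1.0081e+6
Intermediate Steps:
k = -26567
p(E) = 4*E² (p(E) = (2*E)*(2*E) = 4*E²)
T = 548927074409059/5197567880 (T = -4 + (-1276878/(-26567) - 13747/(195640/(-1502391))) = -4 + (-1276878*(-1/26567) - 13747/(195640*(-1/1502391))) = -4 + (1276878/26567 - 13747/(-195640/1502391)) = -4 + (1276878/26567 - 13747*(-1502391/195640)) = -4 + (1276878/26567 + 20653369077/195640) = -4 + 548947864680579/5197567880 = 548927074409059/5197567880 ≈ 1.0561e+5)
p(-534 - 1*(-59)) + T = 4*(-534 - 1*(-59))² + 548927074409059/5197567880 = 4*(-534 + 59)² + 548927074409059/5197567880 = 4*(-475)² + 548927074409059/5197567880 = 4*225625 + 548927074409059/5197567880 = 902500 + 548927074409059/5197567880 = 5239732086109059/5197567880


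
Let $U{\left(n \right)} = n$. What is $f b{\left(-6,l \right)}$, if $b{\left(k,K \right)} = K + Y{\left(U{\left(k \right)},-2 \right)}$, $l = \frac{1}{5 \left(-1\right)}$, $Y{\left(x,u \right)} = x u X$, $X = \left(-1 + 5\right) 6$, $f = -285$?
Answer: $-82023$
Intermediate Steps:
$X = 24$ ($X = 4 \cdot 6 = 24$)
$Y{\left(x,u \right)} = 24 u x$ ($Y{\left(x,u \right)} = x u 24 = u x 24 = 24 u x$)
$l = - \frac{1}{5}$ ($l = \frac{1}{-5} = - \frac{1}{5} \approx -0.2$)
$b{\left(k,K \right)} = K - 48 k$ ($b{\left(k,K \right)} = K + 24 \left(-2\right) k = K - 48 k$)
$f b{\left(-6,l \right)} = - 285 \left(- \frac{1}{5} - -288\right) = - 285 \left(- \frac{1}{5} + 288\right) = \left(-285\right) \frac{1439}{5} = -82023$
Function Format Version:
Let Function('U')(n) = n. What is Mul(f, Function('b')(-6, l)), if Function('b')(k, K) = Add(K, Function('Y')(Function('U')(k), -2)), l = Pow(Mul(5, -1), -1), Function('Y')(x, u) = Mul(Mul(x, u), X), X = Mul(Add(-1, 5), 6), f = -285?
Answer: -82023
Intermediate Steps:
X = 24 (X = Mul(4, 6) = 24)
Function('Y')(x, u) = Mul(24, u, x) (Function('Y')(x, u) = Mul(Mul(x, u), 24) = Mul(Mul(u, x), 24) = Mul(24, u, x))
l = Rational(-1, 5) (l = Pow(-5, -1) = Rational(-1, 5) ≈ -0.20000)
Function('b')(k, K) = Add(K, Mul(-48, k)) (Function('b')(k, K) = Add(K, Mul(24, -2, k)) = Add(K, Mul(-48, k)))
Mul(f, Function('b')(-6, l)) = Mul(-285, Add(Rational(-1, 5), Mul(-48, -6))) = Mul(-285, Add(Rational(-1, 5), 288)) = Mul(-285, Rational(1439, 5)) = -82023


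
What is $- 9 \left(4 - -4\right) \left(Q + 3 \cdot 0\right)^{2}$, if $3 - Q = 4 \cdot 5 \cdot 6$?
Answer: $-985608$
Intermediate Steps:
$Q = -117$ ($Q = 3 - 4 \cdot 5 \cdot 6 = 3 - 20 \cdot 6 = 3 - 120 = -117$)
$- 9 \left(4 - -4\right) \left(Q + 3 \cdot 0\right)^{2} = - 9 \left(4 - -4\right) \left(-117 + 3 \cdot 0\right)^{2} = - 9 \left(4 + 4\right) \left(-117 + 0\right)^{2} = \left(-9\right) 8 \left(-117\right)^{2} = \left(-72\right) 13689 = -985608$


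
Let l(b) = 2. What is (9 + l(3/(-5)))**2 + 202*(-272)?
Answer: -54823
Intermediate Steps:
(9 + l(3/(-5)))**2 + 202*(-272) = (9 + 2)**2 + 202*(-272) = 11**2 - 54944 = 121 - 54944 = -54823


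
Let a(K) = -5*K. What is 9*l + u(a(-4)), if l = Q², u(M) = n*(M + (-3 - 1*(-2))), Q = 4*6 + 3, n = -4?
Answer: 6485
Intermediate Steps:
Q = 27 (Q = 24 + 3 = 27)
u(M) = 4 - 4*M (u(M) = -4*(M + (-3 - 1*(-2))) = -4*(M + (-3 + 2)) = -4*(M - 1) = -4*(-1 + M) = 4 - 4*M)
l = 729 (l = 27² = 729)
9*l + u(a(-4)) = 9*729 + (4 - (-20)*(-4)) = 6561 + (4 - 4*20) = 6561 + (4 - 80) = 6561 - 76 = 6485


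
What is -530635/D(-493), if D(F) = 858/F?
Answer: 261603055/858 ≈ 3.0490e+5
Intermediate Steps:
-530635/D(-493) = -530635/(858/(-493)) = -530635/(858*(-1/493)) = -530635/(-858/493) = -530635*(-493/858) = 261603055/858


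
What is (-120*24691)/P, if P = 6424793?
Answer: -2962920/6424793 ≈ -0.46117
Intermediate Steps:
(-120*24691)/P = -120*24691/6424793 = -2962920*1/6424793 = -2962920/6424793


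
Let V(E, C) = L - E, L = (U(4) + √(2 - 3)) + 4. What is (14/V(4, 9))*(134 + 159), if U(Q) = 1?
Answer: 2051 - 2051*I ≈ 2051.0 - 2051.0*I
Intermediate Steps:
L = 5 + I (L = (1 + √(2 - 3)) + 4 = (1 + √(-1)) + 4 = (1 + I) + 4 = 5 + I ≈ 5.0 + 1.0*I)
V(E, C) = 5 + I - E (V(E, C) = (5 + I) - E = 5 + I - E)
(14/V(4, 9))*(134 + 159) = (14/(5 + I - 1*4))*(134 + 159) = (14/(5 + I - 4))*293 = (14/(1 + I))*293 = (14*((1 - I)/2))*293 = (7*(1 - I))*293 = 2051*(1 - I)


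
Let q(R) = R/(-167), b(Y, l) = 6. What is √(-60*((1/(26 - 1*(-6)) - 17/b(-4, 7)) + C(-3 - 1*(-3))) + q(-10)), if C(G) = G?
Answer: √75048130/668 ≈ 12.969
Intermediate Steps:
q(R) = -R/167 (q(R) = R*(-1/167) = -R/167)
√(-60*((1/(26 - 1*(-6)) - 17/b(-4, 7)) + C(-3 - 1*(-3))) + q(-10)) = √(-60*((1/(26 - 1*(-6)) - 17/6) + (-3 - 1*(-3))) - 1/167*(-10)) = √(-60*((1/(26 + 6) - 17*⅙) + (-3 + 3)) + 10/167) = √(-60*((1/32 - 17/6) + 0) + 10/167) = √(-60*(-269/96 + 0) + 10/167) = √(-60*(-269/96) + 10/167) = √(1345/8 + 10/167) = √(224695/1336) = √75048130/668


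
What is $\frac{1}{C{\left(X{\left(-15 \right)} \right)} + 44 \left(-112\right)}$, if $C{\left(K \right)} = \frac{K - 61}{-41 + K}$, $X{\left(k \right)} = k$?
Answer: $- \frac{14}{68973} \approx -0.00020298$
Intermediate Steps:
$C{\left(K \right)} = \frac{-61 + K}{-41 + K}$
$\frac{1}{C{\left(X{\left(-15 \right)} \right)} + 44 \left(-112\right)} = \frac{1}{\frac{-61 - 15}{-41 - 15} + 44 \left(-112\right)} = \frac{1}{\frac{1}{-56} \left(-76\right) - 4928} = \frac{1}{\left(- \frac{1}{56}\right) \left(-76\right) - 4928} = \frac{1}{\frac{19}{14} - 4928} = \frac{1}{- \frac{68973}{14}} = - \frac{14}{68973}$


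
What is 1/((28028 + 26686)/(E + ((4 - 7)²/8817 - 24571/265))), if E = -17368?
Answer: -618137257/1936962645 ≈ -0.31913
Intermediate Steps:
1/((28028 + 26686)/(E + ((4 - 7)²/8817 - 24571/265))) = 1/((28028 + 26686)/(-17368 + ((4 - 7)²/8817 - 24571/265))) = 1/(54714/(-17368 + ((-3)²*(1/8817) - 24571*1/265))) = 1/(54714/(-17368 + (9*(1/8817) - 24571/265))) = 1/(54714/(-17368 + (3/2939 - 24571/265))) = 1/(54714/(-17368 - 72213374/778835)) = 1/(54714/(-13599019654/778835)) = 1/(54714*(-778835/13599019654)) = 1/(-1936962645/618137257) = -618137257/1936962645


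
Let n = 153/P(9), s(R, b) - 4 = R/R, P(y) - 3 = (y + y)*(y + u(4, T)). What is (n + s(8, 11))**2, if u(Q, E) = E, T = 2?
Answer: 148996/4489 ≈ 33.191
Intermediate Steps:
P(y) = 3 + 2*y*(2 + y) (P(y) = 3 + (y + y)*(y + 2) = 3 + (2*y)*(2 + y) = 3 + 2*y*(2 + y))
s(R, b) = 5 (s(R, b) = 4 + R/R = 4 + 1 = 5)
n = 51/67 (n = 153/(3 + 2*9**2 + 4*9) = 153/(3 + 2*81 + 36) = 153/(3 + 162 + 36) = 153/201 = 153*(1/201) = 51/67 ≈ 0.76119)
(n + s(8, 11))**2 = (51/67 + 5)**2 = (386/67)**2 = 148996/4489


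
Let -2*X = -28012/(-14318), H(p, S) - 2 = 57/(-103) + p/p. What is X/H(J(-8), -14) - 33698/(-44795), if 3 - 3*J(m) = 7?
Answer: 28482446809/80813226060 ≈ 0.35245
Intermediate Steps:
J(m) = -4/3 (J(m) = 1 - ⅓*7 = 1 - 7/3 = -4/3)
H(p, S) = 252/103 (H(p, S) = 2 + (57/(-103) + p/p) = 2 + (57*(-1/103) + 1) = 2 + (-57/103 + 1) = 2 + 46/103 = 252/103)
X = -7003/7159 (X = -(-14006)/(-14318) = -(-14006)*(-1)/14318 = -½*14006/7159 = -7003/7159 ≈ -0.97821)
X/H(J(-8), -14) - 33698/(-44795) = -7003/(7159*252/103) - 33698/(-44795) = -7003/7159*103/252 - 33698*(-1/44795) = -721309/1804068 + 33698/44795 = 28482446809/80813226060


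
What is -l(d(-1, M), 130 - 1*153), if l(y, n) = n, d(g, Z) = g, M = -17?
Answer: 23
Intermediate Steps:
-l(d(-1, M), 130 - 1*153) = -(130 - 1*153) = -(130 - 153) = -1*(-23) = 23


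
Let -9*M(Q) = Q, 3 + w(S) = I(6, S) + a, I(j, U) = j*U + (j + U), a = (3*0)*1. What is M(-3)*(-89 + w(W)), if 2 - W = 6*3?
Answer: -66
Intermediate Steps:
W = -16 (W = 2 - 6*3 = 2 - 1*18 = 2 - 18 = -16)
a = 0 (a = 0*1 = 0)
I(j, U) = U + j + U*j (I(j, U) = U*j + (U + j) = U + j + U*j)
w(S) = 3 + 7*S (w(S) = -3 + ((S + 6 + S*6) + 0) = -3 + ((S + 6 + 6*S) + 0) = -3 + ((6 + 7*S) + 0) = -3 + (6 + 7*S) = 3 + 7*S)
M(Q) = -Q/9
M(-3)*(-89 + w(W)) = (-⅑*(-3))*(-89 + (3 + 7*(-16))) = (-89 + (3 - 112))/3 = (-89 - 109)/3 = (⅓)*(-198) = -66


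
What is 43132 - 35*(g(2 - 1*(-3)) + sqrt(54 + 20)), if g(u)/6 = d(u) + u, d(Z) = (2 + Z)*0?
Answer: 42082 - 35*sqrt(74) ≈ 41781.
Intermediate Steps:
d(Z) = 0
g(u) = 6*u (g(u) = 6*(0 + u) = 6*u)
43132 - 35*(g(2 - 1*(-3)) + sqrt(54 + 20)) = 43132 - 35*(6*(2 - 1*(-3)) + sqrt(54 + 20)) = 43132 - 35*(6*(2 + 3) + sqrt(74)) = 43132 - 35*(6*5 + sqrt(74)) = 43132 - 35*(30 + sqrt(74)) = 43132 - (1050 + 35*sqrt(74)) = 43132 + (-1050 - 35*sqrt(74)) = 42082 - 35*sqrt(74)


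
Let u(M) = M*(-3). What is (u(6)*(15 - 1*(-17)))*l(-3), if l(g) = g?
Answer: 1728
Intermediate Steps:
u(M) = -3*M
(u(6)*(15 - 1*(-17)))*l(-3) = ((-3*6)*(15 - 1*(-17)))*(-3) = -18*(15 + 17)*(-3) = -18*32*(-3) = -576*(-3) = 1728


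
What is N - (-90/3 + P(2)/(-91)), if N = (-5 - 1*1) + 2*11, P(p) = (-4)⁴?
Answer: 4442/91 ≈ 48.813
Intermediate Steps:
P(p) = 256
N = 16 (N = (-5 - 1) + 22 = -6 + 22 = 16)
N - (-90/3 + P(2)/(-91)) = 16 - (-90/3 + 256/(-91)) = 16 - (-90*⅓ + 256*(-1/91)) = 16 - (-30 - 256/91) = 16 - 1*(-2986/91) = 16 + 2986/91 = 4442/91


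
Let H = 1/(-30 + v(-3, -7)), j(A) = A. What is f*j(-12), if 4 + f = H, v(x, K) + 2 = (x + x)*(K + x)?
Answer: 333/7 ≈ 47.571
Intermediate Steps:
v(x, K) = -2 + 2*x*(K + x) (v(x, K) = -2 + (x + x)*(K + x) = -2 + (2*x)*(K + x) = -2 + 2*x*(K + x))
H = 1/28 (H = 1/(-30 + (-2 + 2*(-3)**2 + 2*(-7)*(-3))) = 1/(-30 + (-2 + 2*9 + 42)) = 1/(-30 + (-2 + 18 + 42)) = 1/(-30 + 58) = 1/28 ≈ 0.035714)
f = -111/28 (f = -4 + 1/28 = -111/28 ≈ -3.9643)
f*j(-12) = -111/28*(-12) = 333/7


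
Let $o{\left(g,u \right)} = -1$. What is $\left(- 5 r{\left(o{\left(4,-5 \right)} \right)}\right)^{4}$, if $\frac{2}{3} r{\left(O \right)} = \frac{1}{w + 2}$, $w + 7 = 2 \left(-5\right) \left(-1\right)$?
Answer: $\frac{81}{16} \approx 5.0625$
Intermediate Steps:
$w = 3$ ($w = -7 + 2 \left(-5\right) \left(-1\right) = -7 - -10 = -7 + 10 = 3$)
$r{\left(O \right)} = \frac{3}{10}$ ($r{\left(O \right)} = \frac{3}{2 \left(3 + 2\right)} = \frac{3}{2 \cdot 5} = \frac{3}{2} \cdot \frac{1}{5} = \frac{3}{10}$)
$\left(- 5 r{\left(o{\left(4,-5 \right)} \right)}\right)^{4} = \left(\left(-5\right) \frac{3}{10}\right)^{4} = \left(- \frac{3}{2}\right)^{4} = \frac{81}{16}$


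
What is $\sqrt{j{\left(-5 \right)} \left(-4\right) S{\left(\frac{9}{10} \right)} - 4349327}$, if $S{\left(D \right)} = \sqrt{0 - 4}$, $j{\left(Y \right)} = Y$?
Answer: $\sqrt{-4349327 + 40 i} \approx 0.01 + 2085.5 i$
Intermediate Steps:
$S{\left(D \right)} = 2 i$ ($S{\left(D \right)} = \sqrt{-4} = 2 i$)
$\sqrt{j{\left(-5 \right)} \left(-4\right) S{\left(\frac{9}{10} \right)} - 4349327} = \sqrt{\left(-5\right) \left(-4\right) 2 i - 4349327} = \sqrt{20 \cdot 2 i - 4349327} = \sqrt{40 i - 4349327} = \sqrt{-4349327 + 40 i}$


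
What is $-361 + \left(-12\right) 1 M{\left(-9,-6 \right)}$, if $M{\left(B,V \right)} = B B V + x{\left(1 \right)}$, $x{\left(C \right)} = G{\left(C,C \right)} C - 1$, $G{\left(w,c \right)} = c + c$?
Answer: $5459$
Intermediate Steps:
$G{\left(w,c \right)} = 2 c$
$x{\left(C \right)} = -1 + 2 C^{2}$ ($x{\left(C \right)} = 2 C C - 1 = 2 C^{2} - 1 = -1 + 2 C^{2}$)
$M{\left(B,V \right)} = 1 + V B^{2}$ ($M{\left(B,V \right)} = B B V - \left(1 - 2 \cdot 1^{2}\right) = B^{2} V + \left(-1 + 2 \cdot 1\right) = V B^{2} + \left(-1 + 2\right) = V B^{2} + 1 = 1 + V B^{2}$)
$-361 + \left(-12\right) 1 M{\left(-9,-6 \right)} = -361 + \left(-12\right) 1 \left(1 - 6 \left(-9\right)^{2}\right) = -361 - 12 \left(1 - 486\right) = -361 - -5820 = -361 + 5820 = 5459$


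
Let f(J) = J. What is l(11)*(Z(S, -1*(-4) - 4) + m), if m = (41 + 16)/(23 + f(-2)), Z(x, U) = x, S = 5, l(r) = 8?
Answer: 432/7 ≈ 61.714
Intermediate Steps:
m = 19/7 (m = (41 + 16)/(23 - 2) = 57/21 = 57*(1/21) = 19/7 ≈ 2.7143)
l(11)*(Z(S, -1*(-4) - 4) + m) = 8*(5 + 19/7) = 8*(54/7) = 432/7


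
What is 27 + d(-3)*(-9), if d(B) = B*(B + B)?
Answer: -135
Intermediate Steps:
d(B) = 2*B² (d(B) = B*(2*B) = 2*B²)
27 + d(-3)*(-9) = 27 + (2*(-3)²)*(-9) = 27 + (2*9)*(-9) = 27 + 18*(-9) = 27 - 162 = -135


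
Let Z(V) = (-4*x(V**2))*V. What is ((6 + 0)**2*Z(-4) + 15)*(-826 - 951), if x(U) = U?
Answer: -16403487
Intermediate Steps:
Z(V) = -4*V**3 (Z(V) = (-4*V**2)*V = -4*V**3)
((6 + 0)**2*Z(-4) + 15)*(-826 - 951) = ((6 + 0)**2*(-4*(-4)**3) + 15)*(-826 - 951) = (6**2*(-4*(-64)) + 15)*(-1777) = (36*256 + 15)*(-1777) = (9216 + 15)*(-1777) = 9231*(-1777) = -16403487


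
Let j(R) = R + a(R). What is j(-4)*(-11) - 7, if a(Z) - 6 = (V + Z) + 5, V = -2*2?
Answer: 4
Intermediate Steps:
V = -4
a(Z) = 7 + Z (a(Z) = 6 + ((-4 + Z) + 5) = 6 + (1 + Z) = 7 + Z)
j(R) = 7 + 2*R (j(R) = R + (7 + R) = 7 + 2*R)
j(-4)*(-11) - 7 = (7 + 2*(-4))*(-11) - 7 = (7 - 8)*(-11) - 7 = -1*(-11) - 7 = 11 - 7 = 4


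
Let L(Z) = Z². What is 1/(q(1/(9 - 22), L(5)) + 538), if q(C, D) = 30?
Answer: 1/568 ≈ 0.0017606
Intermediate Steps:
1/(q(1/(9 - 22), L(5)) + 538) = 1/(30 + 538) = 1/568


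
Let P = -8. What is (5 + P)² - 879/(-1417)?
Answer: 13632/1417 ≈ 9.6203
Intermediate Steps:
(5 + P)² - 879/(-1417) = (5 - 8)² - 879/(-1417) = (-3)² - 879*(-1)/1417 = 9 - 1*(-879/1417) = 9 + 879/1417 = 13632/1417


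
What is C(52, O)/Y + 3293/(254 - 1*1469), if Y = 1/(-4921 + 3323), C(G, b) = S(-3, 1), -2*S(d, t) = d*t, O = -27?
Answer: -2915648/1215 ≈ -2399.7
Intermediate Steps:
S(d, t) = -d*t/2
C(G, b) = 3/2 (C(G, b) = -½*(-3)*1 = 3/2)
Y = -1/1598 (Y = 1/(-1598) = -1/1598 ≈ -0.00062578)
C(52, O)/Y + 3293/(254 - 1*1469) = 3/(2*(-1/1598)) + 3293/(254 - 1*1469) = (3/2)*(-1598) + 3293/(254 - 1469) = -2397 + 3293/(-1215) = -2397 + 3293*(-1/1215) = -2397 - 3293/1215 = -2915648/1215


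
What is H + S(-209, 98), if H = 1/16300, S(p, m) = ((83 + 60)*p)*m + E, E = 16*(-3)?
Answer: -47742276199/16300 ≈ -2.9290e+6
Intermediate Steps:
E = -48
S(p, m) = -48 + 143*m*p (S(p, m) = ((83 + 60)*p)*m - 48 = (143*p)*m - 48 = 143*m*p - 48 = -48 + 143*m*p)
H = 1/16300 ≈ 6.1350e-5
H + S(-209, 98) = 1/16300 + (-48 + 143*98*(-209)) = 1/16300 + (-48 - 2928926) = 1/16300 - 2928974 = -47742276199/16300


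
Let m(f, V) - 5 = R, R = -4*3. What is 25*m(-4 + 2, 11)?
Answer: -175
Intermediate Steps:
R = -12
m(f, V) = -7 (m(f, V) = 5 - 12 = -7)
25*m(-4 + 2, 11) = 25*(-7) = -175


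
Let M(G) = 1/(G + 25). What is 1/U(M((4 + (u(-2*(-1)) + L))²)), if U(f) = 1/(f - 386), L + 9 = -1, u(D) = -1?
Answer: -28563/74 ≈ -385.99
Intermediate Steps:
L = -10 (L = -9 - 1 = -10)
M(G) = 1/(25 + G)
U(f) = 1/(-386 + f)
1/U(M((4 + (u(-2*(-1)) + L))²)) = 1/(1/(-386 + 1/(25 + (4 + (-1 - 10))²))) = 1/(1/(-386 + 1/(25 + (4 - 11)²))) = 1/(1/(-386 + 1/(25 + (-7)²))) = 1/(1/(-386 + 1/(25 + 49))) = 1/(1/(-386 + 1/74)) = 1/(1/(-28563/74)) = 1/(-74/28563) = -28563/74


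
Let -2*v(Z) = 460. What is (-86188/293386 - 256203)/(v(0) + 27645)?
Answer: -37583229773/4021588595 ≈ -9.3454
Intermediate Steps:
v(Z) = -230 (v(Z) = -1/2*460 = -230)
(-86188/293386 - 256203)/(v(0) + 27645) = (-86188/293386 - 256203)/(-230 + 27645) = (-86188*1/293386 - 256203)/27415 = (-43094/146693 - 256203)*(1/27415) = -37583229773/146693*1/27415 = -37583229773/4021588595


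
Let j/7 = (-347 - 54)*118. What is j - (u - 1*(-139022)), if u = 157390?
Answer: -627638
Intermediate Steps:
j = -331226 (j = 7*((-347 - 54)*118) = 7*(-401*118) = 7*(-47318) = -331226)
j - (u - 1*(-139022)) = -331226 - (157390 - 1*(-139022)) = -331226 - (157390 + 139022) = -331226 - 1*296412 = -331226 - 296412 = -627638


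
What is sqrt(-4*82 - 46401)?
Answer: I*sqrt(46729) ≈ 216.17*I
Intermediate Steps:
sqrt(-4*82 - 46401) = sqrt(-328 - 46401) = sqrt(-46729) = I*sqrt(46729)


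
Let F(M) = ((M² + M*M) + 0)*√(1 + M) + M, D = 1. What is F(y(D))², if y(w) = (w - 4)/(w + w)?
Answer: -63/8 - 27*I*√2/4 ≈ -7.875 - 9.5459*I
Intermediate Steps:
y(w) = (-4 + w)/(2*w) (y(w) = (-4 + w)/((2*w)) = (-4 + w)*(1/(2*w)) = (-4 + w)/(2*w))
F(M) = M + 2*M²*√(1 + M) (F(M) = ((M² + M²) + 0)*√(1 + M) + M = (2*M² + 0)*√(1 + M) + M = (2*M²)*√(1 + M) + M = 2*M²*√(1 + M) + M = M + 2*M²*√(1 + M))
F(y(D))² = (((½)*(-4 + 1)/1)*(1 + 2*((½)*(-4 + 1)/1)*√(1 + (½)*(-4 + 1)/1)))² = (((½)*1*(-3))*(1 + 2*((½)*1*(-3))*√(1 + (½)*1*(-3))))² = (-3*(1 + 2*(-3/2)*√(1 - 3/2))/2)² = (-3*(1 + 2*(-3/2)*√(-½))/2)² = (-3*(1 + 2*(-3/2)*(I*√2/2))/2)² = (-3*(1 - 3*I*√2/2)/2)² = (-3/2 + 9*I*√2/4)²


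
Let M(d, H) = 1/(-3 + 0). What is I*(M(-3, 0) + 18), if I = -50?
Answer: -2650/3 ≈ -883.33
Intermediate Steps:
M(d, H) = -1/3 (M(d, H) = 1/(-3) = -1/3)
I*(M(-3, 0) + 18) = -50*(-1/3 + 18) = -50*53/3 = -2650/3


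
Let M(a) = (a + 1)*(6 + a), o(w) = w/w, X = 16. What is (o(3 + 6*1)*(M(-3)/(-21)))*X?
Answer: 32/7 ≈ 4.5714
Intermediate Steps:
o(w) = 1
M(a) = (1 + a)*(6 + a)
(o(3 + 6*1)*(M(-3)/(-21)))*X = (1*((6 + (-3)**2 + 7*(-3))/(-21)))*16 = (1*((6 + 9 - 21)*(-1/21)))*16 = (1*(-6*(-1/21)))*16 = (1*(2/7))*16 = (2/7)*16 = 32/7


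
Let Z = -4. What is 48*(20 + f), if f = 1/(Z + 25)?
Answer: 6736/7 ≈ 962.29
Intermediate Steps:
f = 1/21 (f = 1/(-4 + 25) = 1/21 ≈ 0.047619)
48*(20 + f) = 48*(20 + 1/21) = 48*(421/21) = 6736/7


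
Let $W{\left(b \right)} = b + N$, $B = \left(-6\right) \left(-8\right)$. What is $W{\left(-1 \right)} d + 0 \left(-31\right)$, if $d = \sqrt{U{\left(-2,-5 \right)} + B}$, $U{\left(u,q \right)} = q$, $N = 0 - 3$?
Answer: $- 4 \sqrt{43} \approx -26.23$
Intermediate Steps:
$B = 48$
$N = -3$
$W{\left(b \right)} = -3 + b$ ($W{\left(b \right)} = b - 3 = -3 + b$)
$d = \sqrt{43}$ ($d = \sqrt{-5 + 48} = \sqrt{43} \approx 6.5574$)
$W{\left(-1 \right)} d + 0 \left(-31\right) = \left(-3 - 1\right) \sqrt{43} + 0 \left(-31\right) = - 4 \sqrt{43} + 0 = - 4 \sqrt{43}$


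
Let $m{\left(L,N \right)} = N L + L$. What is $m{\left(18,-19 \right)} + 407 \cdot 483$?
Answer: $196257$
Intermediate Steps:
$m{\left(L,N \right)} = L + L N$ ($m{\left(L,N \right)} = L N + L = L + L N$)
$m{\left(18,-19 \right)} + 407 \cdot 483 = 18 \left(1 - 19\right) + 407 \cdot 483 = 18 \left(-18\right) + 196581 = -324 + 196581 = 196257$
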